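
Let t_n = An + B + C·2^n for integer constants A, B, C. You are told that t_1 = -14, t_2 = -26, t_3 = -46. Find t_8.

-1058

Write the equations: A + B + 2C = -14; 2A + B + 4C = -26; 3A + B + 8C = -46.
Subtracting the first from the second: A + 2C = -12.
Subtracting the second from the third: A + 4C = -20.
Solving: C = -4, A = -4, then B = -2.
So t_n = -4·n + (-2) + (-4)·2^n; at n=8 this is -1058.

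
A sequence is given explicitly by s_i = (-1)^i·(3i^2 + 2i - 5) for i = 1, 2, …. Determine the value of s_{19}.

(-1)^19 = -1; 3i^2 + 2i - 5 at i=19 is 1116; so s_{19} = -1116.

-1116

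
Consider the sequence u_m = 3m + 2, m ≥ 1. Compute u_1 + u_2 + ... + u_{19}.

608

Over m = 1..19: Σm = 190.
Total = (3)·190 + (2)·19 = 608.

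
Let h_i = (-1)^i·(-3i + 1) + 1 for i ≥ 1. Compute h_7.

(-1)^7 = -1; -3i + 1 at i=7 is -20; so h_7 = 21.

21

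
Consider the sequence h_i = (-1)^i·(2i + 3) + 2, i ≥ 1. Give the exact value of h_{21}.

(-1)^21 = -1; 2i + 3 at i=21 is 45; so h_{21} = -43.

-43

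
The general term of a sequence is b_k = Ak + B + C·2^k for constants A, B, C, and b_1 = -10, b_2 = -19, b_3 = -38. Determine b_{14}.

-81907

Write the equations: A + B + 2C = -10; 2A + B + 4C = -19; 3A + B + 8C = -38.
Subtracting the first from the second: A + 2C = -9.
Subtracting the second from the third: A + 4C = -19.
Solving: C = -5, A = 1, then B = -1.
Hence b_{14} = 1·14 + (-1) + (-5)·16384 = -81907.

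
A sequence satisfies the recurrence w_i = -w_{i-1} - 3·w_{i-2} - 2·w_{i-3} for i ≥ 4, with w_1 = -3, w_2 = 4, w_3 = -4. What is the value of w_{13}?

522

w_4 = -2, w_5 = 6, w_6 = 8, w_7 = -22, w_8 = -14, w_9 = 64, w_{10} = 22, w_{11} = -186, w_{12} = -8, w_{13} = 522.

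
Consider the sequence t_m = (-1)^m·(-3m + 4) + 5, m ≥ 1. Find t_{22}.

(-1)^22 = 1; -3m + 4 at m=22 is -62; so t_{22} = -57.

-57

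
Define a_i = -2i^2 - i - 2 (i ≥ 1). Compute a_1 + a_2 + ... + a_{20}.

-5990

Over i = 1..20: Σi = 210, Σi² = 2870.
Total = (-2)·2870 + (-1)·210 + (-2)·20 = -5990.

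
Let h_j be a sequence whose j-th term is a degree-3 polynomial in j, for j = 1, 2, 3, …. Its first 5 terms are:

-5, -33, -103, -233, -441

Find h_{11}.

-4335

1st diffs: -28, -70, -130, -208.
2nd diffs: -42, -60, -78.
3rd diffs: -18, -18 (constant).
So h_j = -3j^3 - 3j^2 + 2j - 1.
Evaluating at j = 11 gives h_{11} = -4335.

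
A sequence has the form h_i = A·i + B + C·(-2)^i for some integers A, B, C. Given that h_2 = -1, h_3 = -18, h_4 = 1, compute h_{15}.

The three given values yield: 2A + B + 4C = -1; 3A + B - 8C = -18; 4A + B + 16C = 1.
Subtracting the first from the second: A - 12C = -17.
Subtracting the second from the third: A + 24C = 19.
Solving: C = 1, A = -5, then B = 5.
Therefore h_{15} = -75 + 5 + 1·(-32768) = -32838.

-32838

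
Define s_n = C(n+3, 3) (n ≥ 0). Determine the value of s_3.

C(6, 3) = 20, so s_3 = 20.

20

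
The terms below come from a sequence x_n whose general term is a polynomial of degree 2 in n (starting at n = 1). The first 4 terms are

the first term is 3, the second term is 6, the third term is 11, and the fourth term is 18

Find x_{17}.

1st diffs: 3, 5, 7.
2nd diffs: 2, 2 (constant).
Newton forward-difference form: x_n = 3 + 3·C(n-1,1) + 2·C(n-1,2).
At n = 17: n-1 = 16, so x_{17} = 3 + 48 + 240 = 291.

291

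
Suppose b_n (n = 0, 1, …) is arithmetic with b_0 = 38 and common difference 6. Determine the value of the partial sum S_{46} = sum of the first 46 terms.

7958

b_n = 38 + (n - 0)·6.
b_{45} = 308; S = 46·(38 + 308)/2 = 7958.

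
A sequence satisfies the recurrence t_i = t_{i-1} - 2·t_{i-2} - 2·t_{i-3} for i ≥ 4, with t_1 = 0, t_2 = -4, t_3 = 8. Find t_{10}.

Applying the relation repeatedly:
t_4 = 16  t_5 = 8  t_6 = -40  t_7 = -88  t_8 = -24  t_9 = 232  t_{10} = 456.

456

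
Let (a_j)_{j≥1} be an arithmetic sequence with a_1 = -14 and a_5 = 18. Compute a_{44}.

Common difference d = (18 - (-14)) / (5 - 1) = 8.
a_j = -14 + (j - 1)·8.
a_{44} = -14 + 43·8 = 330.

330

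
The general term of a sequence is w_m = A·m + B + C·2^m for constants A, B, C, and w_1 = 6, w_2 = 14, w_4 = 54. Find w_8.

782

Write the equations: A + B + 2C = 6; 2A + B + 4C = 14; 4A + B + 16C = 54.
Subtracting the first from the second: A + 2C = 8.
Subtracting the second from the third: 2A + 12C = 40.
Solving: C = 3, A = 2, then B = -2.
Therefore w_8 = 16 + (-2) + 3·256 = 782.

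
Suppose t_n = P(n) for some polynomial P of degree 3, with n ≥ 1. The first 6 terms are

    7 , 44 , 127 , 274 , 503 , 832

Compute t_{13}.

1st diffs: 37, 83, 147, 229, 329.
2nd diffs: 46, 64, 82, 100.
3rd diffs: 18, 18, 18 (constant).
Newton forward-difference form: t_n = 7 + 37·C(n-1,1) + 46·C(n-1,2) + 18·C(n-1,3).
At n = 13: n-1 = 12, so t_{13} = 7 + 444 + 3036 + 3960 = 7447.

7447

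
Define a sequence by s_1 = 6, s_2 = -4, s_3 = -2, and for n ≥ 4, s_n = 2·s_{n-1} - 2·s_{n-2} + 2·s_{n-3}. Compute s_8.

48

s_4 = 16, s_5 = 28, s_6 = 20, s_7 = 16, s_8 = 48.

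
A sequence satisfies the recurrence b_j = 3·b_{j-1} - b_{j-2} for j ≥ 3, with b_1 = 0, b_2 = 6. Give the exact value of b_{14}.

Applying the relation repeatedly:
b_3 = 18  b_4 = 48  b_5 = 126  …  b_{11} = 40590  b_{12} = 106266  b_{13} = 278208  b_{14} = 728358.

728358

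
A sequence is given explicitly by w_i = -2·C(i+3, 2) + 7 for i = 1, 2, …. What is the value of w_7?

-83

C(10, 2) = 45, so w_7 = -83.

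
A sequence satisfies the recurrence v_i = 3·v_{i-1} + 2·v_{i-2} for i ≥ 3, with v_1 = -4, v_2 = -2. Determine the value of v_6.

Applying the relation repeatedly:
v_3 = -14  v_4 = -46  v_5 = -166  v_6 = -590.

-590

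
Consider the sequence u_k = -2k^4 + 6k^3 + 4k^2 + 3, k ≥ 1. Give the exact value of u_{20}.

-270397

u_{20} = -2·20^4 + 6·20^3 + 4·20^2 + 3 = -270397.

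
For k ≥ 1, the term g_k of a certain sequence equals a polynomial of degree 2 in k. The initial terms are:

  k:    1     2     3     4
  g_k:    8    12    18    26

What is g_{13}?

1st diffs: 4, 6, 8.
2nd diffs: 2, 2 (constant).
Newton forward-difference form: g_k = 8 + 4·C(k-1,1) + 2·C(k-1,2).
At k = 13: k-1 = 12, so g_{13} = 8 + 48 + 132 = 188.

188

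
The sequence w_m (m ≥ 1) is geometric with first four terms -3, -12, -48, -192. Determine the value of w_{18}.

-51539607552

Common ratio r = 4.
w_m = (-3)·4^(m-1).
w_{18} = (-3)·4^17 = -51539607552.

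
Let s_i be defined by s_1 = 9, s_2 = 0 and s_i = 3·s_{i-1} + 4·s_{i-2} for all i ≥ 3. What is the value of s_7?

Applying the relation repeatedly:
s_3 = 36;  s_4 = 108;  s_5 = 468;  s_6 = 1836;  s_7 = 7380.
(Characteristic roots are 4 and -1.)

7380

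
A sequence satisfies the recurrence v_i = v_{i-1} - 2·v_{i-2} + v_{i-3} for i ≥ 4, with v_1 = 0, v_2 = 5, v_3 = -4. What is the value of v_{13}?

-165

Iterate the recurrence:
v_4 = -14;  v_5 = -1;  v_6 = 23;  v_7 = 11;  v_8 = -36;  v_9 = -35;  v_{10} = 48;  v_{11} = 82;  v_{12} = -49;  v_{13} = -165.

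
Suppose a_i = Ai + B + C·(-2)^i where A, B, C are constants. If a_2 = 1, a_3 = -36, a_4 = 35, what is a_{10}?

The three given values yield: 2A + B + 4C = 1; 3A + B - 8C = -36; 4A + B + 16C = 35.
Subtracting the first from the second: A - 12C = -37.
Subtracting the second from the third: A + 24C = 71.
Solving: C = 3, A = -1, then B = -9.
So a_i = -1·i + (-9) + 3·(-2)^i; at i=10 this is 3053.

3053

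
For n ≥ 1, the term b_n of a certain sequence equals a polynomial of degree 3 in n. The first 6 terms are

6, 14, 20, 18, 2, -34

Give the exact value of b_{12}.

1st diffs: 8, 6, -2, -16, -36.
2nd diffs: -2, -8, -14, -20.
3rd diffs: -6, -6, -6 (constant).
So b_n = -n^3 + 5n^2 + 2.
Evaluating at n = 12 gives b_{12} = -1006.

-1006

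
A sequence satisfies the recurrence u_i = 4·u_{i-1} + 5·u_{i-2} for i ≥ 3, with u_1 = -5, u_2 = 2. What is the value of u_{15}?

-3051757817

u_3 = -17;  u_4 = -58;  u_5 = -317;  …;  u_{12} = -24414058;  u_{13} = -122070317;  u_{14} = -610351558;  u_{15} = -3051757817.
(Characteristic roots are 5 and -1.)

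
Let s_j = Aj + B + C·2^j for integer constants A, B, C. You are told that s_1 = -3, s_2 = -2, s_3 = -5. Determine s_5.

-43

Plug in j = 1, 2, 3: A + B + 2C = -3; 2A + B + 4C = -2; 3A + B + 8C = -5.
Subtracting the first from the second: A + 2C = 1.
Subtracting the second from the third: A + 4C = -3.
Solving: C = -2, A = 5, then B = -4.
Hence s_5 = 5·5 + (-4) + (-2)·32 = -43.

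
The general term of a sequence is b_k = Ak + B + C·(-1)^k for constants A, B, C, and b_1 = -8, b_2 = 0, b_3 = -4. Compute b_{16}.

At k = 1, 2, 3: A + B - C = -8; 2A + B + C = 0; 3A + B - C = -4.
Subtracting the first from the second: A + 2C = 8.
Subtracting the second from the third: A - 2C = -4.
Solving: C = 3, A = 2, then B = -7.
Therefore b_{16} = 32 + (-7) + 3·1 = 28.

28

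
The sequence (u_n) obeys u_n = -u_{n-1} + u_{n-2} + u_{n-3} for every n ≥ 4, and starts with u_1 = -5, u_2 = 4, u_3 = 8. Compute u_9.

47

u_4 = -9, u_5 = 21, u_6 = -22, u_7 = 34, u_8 = -35, u_9 = 47.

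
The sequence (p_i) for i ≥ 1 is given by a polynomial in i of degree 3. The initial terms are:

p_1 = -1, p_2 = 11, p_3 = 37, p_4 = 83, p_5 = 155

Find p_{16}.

1st diffs: 12, 26, 46, 72.
2nd diffs: 14, 20, 26.
3rd diffs: 6, 6 (constant).
Newton forward-difference form: p_i = -1 + 12·C(i-1,1) + 14·C(i-1,2) + 6·C(i-1,3).
At i = 16: i-1 = 15, so p_{16} = -1 + 180 + 1470 + 2730 = 4379.

4379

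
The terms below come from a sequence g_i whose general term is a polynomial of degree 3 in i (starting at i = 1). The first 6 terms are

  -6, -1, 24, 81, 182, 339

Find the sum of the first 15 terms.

25915

1st diffs: 5, 25, 57, 101, 157.
2nd diffs: 20, 32, 44, 56.
3rd diffs: 12, 12, 12 (constant).
So g_i = 2i^3 - 2i^2 - 3i - 3.
Continuing: …, 564, 869, 1266, 1767, …, g_{15} = 6252.
Summing i = 1..15 (15 terms) gives 25915.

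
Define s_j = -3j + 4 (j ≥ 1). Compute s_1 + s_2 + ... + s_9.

-99

Over j = 1..9: Σj = 45.
Total = (-3)·45 + (4)·9 = -99.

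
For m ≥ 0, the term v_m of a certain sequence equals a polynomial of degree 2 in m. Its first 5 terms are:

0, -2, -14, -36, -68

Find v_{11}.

-572

1st diffs: -2, -12, -22, -32.
2nd diffs: -10, -10, -10 (constant).
So v_m = -5m^2 + 3m.
Evaluating at m = 11 gives v_{11} = -572.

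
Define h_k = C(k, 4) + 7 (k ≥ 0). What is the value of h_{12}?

502

C(12, 4) = 495, so h_{12} = 502.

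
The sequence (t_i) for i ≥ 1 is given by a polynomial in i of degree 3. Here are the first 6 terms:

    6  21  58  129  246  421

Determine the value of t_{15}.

6586

1st diffs: 15, 37, 71, 117, 175.
2nd diffs: 22, 34, 46, 58.
3rd diffs: 12, 12, 12 (constant).
Newton forward-difference form: t_i = 6 + 15·C(i-1,1) + 22·C(i-1,2) + 12·C(i-1,3).
At i = 15: i-1 = 14, so t_{15} = 6 + 210 + 2002 + 4368 = 6586.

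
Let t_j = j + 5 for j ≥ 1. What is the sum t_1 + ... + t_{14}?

Over j = 1..14: Σj = 105.
Total = (1)·105 + (5)·14 = 175.

175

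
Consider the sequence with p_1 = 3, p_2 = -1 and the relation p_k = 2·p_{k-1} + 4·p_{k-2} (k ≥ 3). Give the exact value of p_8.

p_3 = 10  p_4 = 16  p_5 = 72  p_6 = 208  p_7 = 704  p_8 = 2240.

2240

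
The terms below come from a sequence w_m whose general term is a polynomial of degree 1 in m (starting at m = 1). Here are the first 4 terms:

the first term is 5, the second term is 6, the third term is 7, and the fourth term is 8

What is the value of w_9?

13

1st diffs: 1, 1, 1 (constant).
So w_m = m + 4.
Evaluating at m = 9 gives w_9 = 13.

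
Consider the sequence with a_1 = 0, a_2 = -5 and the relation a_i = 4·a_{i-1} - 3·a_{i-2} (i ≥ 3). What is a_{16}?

Compute successive terms:
a_3 = -20  a_4 = -65  a_5 = -200  …  a_{13} = -1328600  a_{14} = -3985805  a_{15} = -11957420  a_{16} = -35872265.
(Characteristic roots are 3 and 1.)

-35872265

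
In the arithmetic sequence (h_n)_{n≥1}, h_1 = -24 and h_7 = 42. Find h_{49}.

Common difference d = (42 - (-24)) / (7 - 1) = 11.
h_n = -24 + (n - 1)·11.
h_{49} = -24 + 48·11 = 504.

504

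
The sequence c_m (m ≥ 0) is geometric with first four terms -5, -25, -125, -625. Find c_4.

-3125

Common ratio r = 5.
c_m = (-5)·5^(m-0).
c_4 = (-5)·5^4 = -3125.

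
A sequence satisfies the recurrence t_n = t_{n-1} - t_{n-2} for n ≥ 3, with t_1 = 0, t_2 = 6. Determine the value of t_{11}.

Applying the relation repeatedly:
t_3 = 6;  t_4 = 0;  t_5 = -6;  t_6 = -6;  t_7 = 0;  t_8 = 6;  t_9 = 6;  t_{10} = 0;  t_{11} = -6.

-6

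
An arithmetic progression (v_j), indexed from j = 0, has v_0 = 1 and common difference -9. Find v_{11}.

-98

v_j = 1 + (j - 0)·(-9).
v_{11} = 1 + 11·(-9) = -98.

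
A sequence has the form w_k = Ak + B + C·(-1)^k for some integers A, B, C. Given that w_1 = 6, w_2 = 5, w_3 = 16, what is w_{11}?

Plug in k = 1, 2, 3: A + B - C = 6; 2A + B + C = 5; 3A + B - C = 16.
Subtracting the first from the second: A + 2C = -1.
Subtracting the second from the third: A - 2C = 11.
Solving: C = -3, A = 5, then B = -2.
So w_k = 5·k + (-2) + (-3)·(-1)^k; at k=11 this is 56.

56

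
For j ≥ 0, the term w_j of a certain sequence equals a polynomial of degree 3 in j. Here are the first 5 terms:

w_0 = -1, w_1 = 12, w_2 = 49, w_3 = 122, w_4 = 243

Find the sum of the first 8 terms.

1st diffs: 13, 37, 73, 121.
2nd diffs: 24, 36, 48.
3rd diffs: 12, 12 (constant).
Newton forward-difference form: w_j = -1 + 13·C(j,1) + 24·C(j,2) + 12·C(j,3).
Continuing: 424, 677, 1014.
Summing j = 0..7 (8 terms) gives 2540.

2540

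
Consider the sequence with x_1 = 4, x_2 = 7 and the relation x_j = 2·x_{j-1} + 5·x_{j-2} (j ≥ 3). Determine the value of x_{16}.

304338883

Step forward from the initial values:
x_3 = 34; x_4 = 103; x_5 = 376; …; x_{13} = 7414816; x_{14} = 25576747; x_{15} = 88227574; x_{16} = 304338883.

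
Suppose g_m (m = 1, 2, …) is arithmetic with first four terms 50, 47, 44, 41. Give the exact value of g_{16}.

Common difference d = -3.
g_m = 50 + (m - 1)·(-3).
g_{16} = 50 + 15·(-3) = 5.

5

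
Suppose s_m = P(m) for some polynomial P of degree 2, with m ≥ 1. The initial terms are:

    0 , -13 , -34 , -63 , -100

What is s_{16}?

-1035

1st diffs: -13, -21, -29, -37.
2nd diffs: -8, -8, -8 (constant).
Newton forward-difference form: s_m = (-13)·C(m-1,1) + (-8)·C(m-1,2).
At m = 16: m-1 = 15, so s_{16} = -195 - 840 = -1035.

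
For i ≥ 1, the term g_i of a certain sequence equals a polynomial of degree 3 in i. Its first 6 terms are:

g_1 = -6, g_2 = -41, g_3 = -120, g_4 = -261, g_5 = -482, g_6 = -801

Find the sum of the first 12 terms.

-20972

1st diffs: -35, -79, -141, -221, -319.
2nd diffs: -44, -62, -80, -98.
3rd diffs: -18, -18, -18 (constant).
Newton forward-difference form: g_i = -6 + (-35)·C(i-1,1) + (-44)·C(i-1,2) + (-18)·C(i-1,3).
Continuing: …, -1236, -1805, -2526, -3417, …, g_{12} = -5781.
Summing i = 1..12 (12 terms) gives -20972.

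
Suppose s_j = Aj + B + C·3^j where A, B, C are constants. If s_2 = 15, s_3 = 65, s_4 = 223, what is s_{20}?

Write the equations: 2A + B + 9C = 15; 3A + B + 27C = 65; 4A + B + 81C = 223.
Subtracting the first from the second: A + 18C = 50.
Subtracting the second from the third: A + 54C = 158.
Solving: C = 3, A = -4, then B = -4.
So s_j = -4·j + (-4) + 3·3^j; at j=20 this is 10460353119.

10460353119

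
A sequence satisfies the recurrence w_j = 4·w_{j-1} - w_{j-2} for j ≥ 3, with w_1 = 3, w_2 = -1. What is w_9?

Applying the relation repeatedly:
w_3 = -7, w_4 = -27, w_5 = -101, w_6 = -377, w_7 = -1407, w_8 = -5251, w_9 = -19597.

-19597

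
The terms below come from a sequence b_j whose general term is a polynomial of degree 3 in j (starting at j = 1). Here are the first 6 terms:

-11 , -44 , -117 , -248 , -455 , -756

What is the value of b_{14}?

1st diffs: -33, -73, -131, -207, -301.
2nd diffs: -40, -58, -76, -94.
3rd diffs: -18, -18, -18 (constant).
So b_j = -3j^3 - 2j^2 - 6j.
Evaluating at j = 14 gives b_{14} = -8708.

-8708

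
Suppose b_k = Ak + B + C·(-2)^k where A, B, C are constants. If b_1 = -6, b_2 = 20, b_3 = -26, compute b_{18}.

1048612

At k = 1, 2, 3: A + B - 2C = -6; 2A + B + 4C = 20; 3A + B - 8C = -26.
Subtracting the first from the second: A + 6C = 26.
Subtracting the second from the third: A - 12C = -46.
Solving: C = 4, A = 2, then B = 0.
Therefore b_{18} = 36 + 0 + 4·262144 = 1048612.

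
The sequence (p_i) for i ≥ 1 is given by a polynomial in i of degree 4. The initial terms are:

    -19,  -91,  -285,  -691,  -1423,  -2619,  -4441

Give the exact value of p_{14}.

-53371

1st diffs: -72, -194, -406, -732, -1196, -1822.
2nd diffs: -122, -212, -326, -464, -626.
3rd diffs: -90, -114, -138, -162.
4th diffs: -24, -24, -24 (constant).
So p_i = -i^4 - 5i^3 - 6i^2 - 4i - 3.
Evaluating at i = 14 gives p_{14} = -53371.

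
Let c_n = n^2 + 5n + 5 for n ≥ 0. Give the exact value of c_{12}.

209

c_{12} = 1·12^2 + 5·12 + 5 = 209.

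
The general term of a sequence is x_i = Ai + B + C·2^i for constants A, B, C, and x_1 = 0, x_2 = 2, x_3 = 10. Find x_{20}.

Write the equations: A + B + 2C = 0; 2A + B + 4C = 2; 3A + B + 8C = 10.
Subtracting the first from the second: A + 2C = 2.
Subtracting the second from the third: A + 4C = 8.
Solving: C = 3, A = -4, then B = -2.
Therefore x_{20} = -80 + (-2) + 3·1048576 = 3145646.

3145646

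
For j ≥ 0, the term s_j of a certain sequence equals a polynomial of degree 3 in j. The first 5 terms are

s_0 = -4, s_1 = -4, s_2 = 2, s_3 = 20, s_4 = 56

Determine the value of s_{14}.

2726

1st diffs: 0, 6, 18, 36.
2nd diffs: 6, 12, 18.
3rd diffs: 6, 6 (constant).
Newton forward-difference form: s_j = -4 + 6·C(j,2) + 6·C(j,3).
At j = 14: j = 14, so s_{14} = -4 + 546 + 2184 = 2726.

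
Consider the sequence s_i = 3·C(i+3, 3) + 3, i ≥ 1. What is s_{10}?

C(13, 3) = 286, so s_{10} = 861.

861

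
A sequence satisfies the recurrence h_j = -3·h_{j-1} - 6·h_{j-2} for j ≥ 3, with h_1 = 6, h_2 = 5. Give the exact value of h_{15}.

1248777

Compute successive terms:
h_3 = -51;  h_4 = 123;  h_5 = -63;  …;  h_{12} = 15795;  h_{13} = 321489;  h_{14} = -1059237;  h_{15} = 1248777.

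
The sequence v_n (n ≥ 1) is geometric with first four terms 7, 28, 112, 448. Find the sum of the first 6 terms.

9555

Common ratio r = 4.
v_n = 7·4^(n-1).
S = 7·(4^6 - 1)/(4 - 1) = 7·(4096 - 1)/(3) = 9555.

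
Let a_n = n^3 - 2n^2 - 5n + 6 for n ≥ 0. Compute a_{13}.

a_{13} = 1·13^3 - 2·13^2 - 5·13 + 6 = 1800.

1800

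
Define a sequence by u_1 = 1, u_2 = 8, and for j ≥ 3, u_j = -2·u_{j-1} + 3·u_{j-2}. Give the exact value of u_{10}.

Step forward from the initial values:
u_3 = -13;  u_4 = 50;  u_5 = -139;  u_6 = 428;  u_7 = -1273;  u_8 = 3830;  u_9 = -11479;  u_{10} = 34448.
(Characteristic roots are 1 and -3.)

34448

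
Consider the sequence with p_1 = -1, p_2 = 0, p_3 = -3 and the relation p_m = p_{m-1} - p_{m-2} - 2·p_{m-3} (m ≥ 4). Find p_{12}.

101

Applying the relation repeatedly:
p_4 = -1; p_5 = 2; p_6 = 9; p_7 = 9; p_8 = -4; p_9 = -31; p_{10} = -45; p_{11} = -6; p_{12} = 101.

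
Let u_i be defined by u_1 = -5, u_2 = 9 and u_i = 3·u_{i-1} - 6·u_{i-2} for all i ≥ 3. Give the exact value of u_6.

Step forward from the initial values:
u_3 = 57; u_4 = 117; u_5 = 9; u_6 = -675.

-675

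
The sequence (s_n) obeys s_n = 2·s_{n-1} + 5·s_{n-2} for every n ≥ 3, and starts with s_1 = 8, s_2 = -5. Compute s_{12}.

1107435

Applying the relation repeatedly:
s_3 = 30, s_4 = 35, s_5 = 220, s_6 = 615, s_7 = 2330, s_8 = 7735, s_9 = 27120, s_{10} = 92915, s_{11} = 321430, s_{12} = 1107435.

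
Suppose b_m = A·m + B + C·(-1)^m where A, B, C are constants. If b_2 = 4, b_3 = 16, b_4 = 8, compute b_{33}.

76

The three given values yield: 2A + B + C = 4; 3A + B - C = 16; 4A + B + C = 8.
Subtracting the first from the second: A - 2C = 12.
Subtracting the second from the third: A + 2C = -8.
Solving: C = -5, A = 2, then B = 5.
Therefore b_{33} = 66 + 5 + (-5)·(-1) = 76.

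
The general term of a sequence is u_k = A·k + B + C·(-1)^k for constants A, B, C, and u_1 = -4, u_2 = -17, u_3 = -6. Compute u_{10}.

-25

At k = 1, 2, 3: A + B - C = -4; 2A + B + C = -17; 3A + B - C = -6.
Subtracting the first from the second: A + 2C = -13.
Subtracting the second from the third: A - 2C = 11.
Solving: C = -6, A = -1, then B = -9.
Hence u_{10} = -1·10 + (-9) + (-6)·1 = -25.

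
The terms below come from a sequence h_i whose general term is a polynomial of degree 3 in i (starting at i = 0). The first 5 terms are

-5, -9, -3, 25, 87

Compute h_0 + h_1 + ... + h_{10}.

1st diffs: -4, 6, 28, 62.
2nd diffs: 10, 22, 34.
3rd diffs: 12, 12 (constant).
So h_i = 2i^3 - i^2 - 5i - 5.
Continuing: …, 195, 361, 597, 915, …, h_{10} = 1845.
Summing i = 0..10 (11 terms) gives 5335.

5335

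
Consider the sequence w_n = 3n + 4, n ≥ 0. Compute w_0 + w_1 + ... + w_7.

Over n = 0..7: Σn = 28.
Total = (3)·28 + (4)·8 = 116.

116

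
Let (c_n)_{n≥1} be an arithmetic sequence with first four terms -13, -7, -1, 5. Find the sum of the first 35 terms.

3115

Common difference d = 6.
c_n = -13 + (n - 1)·6.
c_{35} = 191; S = 35·(-13 + 191)/2 = 3115.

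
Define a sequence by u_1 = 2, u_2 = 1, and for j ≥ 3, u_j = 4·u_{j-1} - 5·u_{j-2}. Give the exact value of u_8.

Iterate the recurrence:
u_3 = -6; u_4 = -29; u_5 = -86; u_6 = -199; u_7 = -366; u_8 = -469.

-469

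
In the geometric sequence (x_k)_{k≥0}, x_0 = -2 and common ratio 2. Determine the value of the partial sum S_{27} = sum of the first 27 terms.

x_k = (-2)·2^(k-0).
S = (-2)·(2^27 - 1)/(2 - 1) = (-2)·(134217728 - 1)/(1) = -268435454.

-268435454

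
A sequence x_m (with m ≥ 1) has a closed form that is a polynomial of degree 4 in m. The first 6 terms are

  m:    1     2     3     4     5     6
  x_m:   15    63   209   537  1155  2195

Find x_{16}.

1st diffs: 48, 146, 328, 618, 1040.
2nd diffs: 98, 182, 290, 422.
3rd diffs: 84, 108, 132.
4th diffs: 24, 24 (constant).
Newton forward-difference form: x_m = 15 + 48·C(m-1,1) + 98·C(m-1,2) + 84·C(m-1,3) + 24·C(m-1,4).
At m = 16: m-1 = 15, so x_{16} = 15 + 720 + 10290 + 38220 + 32760 = 82005.

82005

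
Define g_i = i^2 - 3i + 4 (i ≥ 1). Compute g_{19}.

308

g_{19} = 1·19^2 - 3·19 + 4 = 308.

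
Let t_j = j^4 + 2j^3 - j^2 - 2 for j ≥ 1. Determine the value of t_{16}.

t_{16} = 1·16^4 + 2·16^3 - 1·16^2 - 2 = 73470.

73470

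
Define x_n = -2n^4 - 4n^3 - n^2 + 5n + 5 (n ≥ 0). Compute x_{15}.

-114895

x_{15} = -2·15^4 - 4·15^3 - 1·15^2 + 5·15 + 5 = -114895.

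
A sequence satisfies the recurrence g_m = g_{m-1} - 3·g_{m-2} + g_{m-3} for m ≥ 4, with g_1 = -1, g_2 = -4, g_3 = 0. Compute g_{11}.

-396

Iterate the recurrence:
g_4 = 11, g_5 = 7, g_6 = -26, g_7 = -36, g_8 = 49, g_9 = 131, g_{10} = -52, g_{11} = -396.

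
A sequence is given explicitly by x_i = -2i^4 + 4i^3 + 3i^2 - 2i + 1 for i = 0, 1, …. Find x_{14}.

x_{14} = -2·14^4 + 4·14^3 + 3·14^2 - 2·14 + 1 = -65295.

-65295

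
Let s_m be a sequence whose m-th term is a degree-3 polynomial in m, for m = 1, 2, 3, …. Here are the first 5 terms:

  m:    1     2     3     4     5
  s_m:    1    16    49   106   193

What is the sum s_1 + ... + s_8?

1856

1st diffs: 15, 33, 57, 87.
2nd diffs: 18, 24, 30.
3rd diffs: 6, 6 (constant).
Newton forward-difference form: s_m = 1 + 15·C(m-1,1) + 18·C(m-1,2) + 6·C(m-1,3).
Continuing: 316, 481, 694.
Summing m = 1..8 (8 terms) gives 1856.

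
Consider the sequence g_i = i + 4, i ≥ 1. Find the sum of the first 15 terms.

Over i = 1..15: Σi = 120.
Total = (1)·120 + (4)·15 = 180.

180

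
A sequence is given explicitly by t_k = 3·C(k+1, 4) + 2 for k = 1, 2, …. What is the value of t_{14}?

4097

C(15, 4) = 1365, so t_{14} = 4097.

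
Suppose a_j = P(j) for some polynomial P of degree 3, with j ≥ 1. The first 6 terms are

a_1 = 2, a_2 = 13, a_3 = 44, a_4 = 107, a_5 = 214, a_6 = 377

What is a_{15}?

6344

1st diffs: 11, 31, 63, 107, 163.
2nd diffs: 20, 32, 44, 56.
3rd diffs: 12, 12, 12 (constant).
So a_j = 2j^3 - 2j^2 + 3j - 1.
Evaluating at j = 15 gives a_{15} = 6344.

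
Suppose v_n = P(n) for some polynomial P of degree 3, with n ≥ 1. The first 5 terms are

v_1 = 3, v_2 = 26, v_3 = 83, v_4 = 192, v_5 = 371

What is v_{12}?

1st diffs: 23, 57, 109, 179.
2nd diffs: 34, 52, 70.
3rd diffs: 18, 18 (constant).
Newton forward-difference form: v_n = 3 + 23·C(n-1,1) + 34·C(n-1,2) + 18·C(n-1,3).
At n = 12: n-1 = 11, so v_{12} = 3 + 253 + 1870 + 2970 = 5096.

5096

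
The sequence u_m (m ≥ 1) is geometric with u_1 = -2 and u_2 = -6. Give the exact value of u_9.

-13122

Common ratio r = 3.
u_m = (-2)·3^(m-1).
u_9 = (-2)·3^8 = -13122.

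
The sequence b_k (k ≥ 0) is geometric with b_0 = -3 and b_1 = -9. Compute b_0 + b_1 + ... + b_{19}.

-5230176600

Common ratio r = 3.
b_k = (-3)·3^(k-0).
S = (-3)·(3^20 - 1)/(3 - 1) = (-3)·(3486784401 - 1)/(2) = -5230176600.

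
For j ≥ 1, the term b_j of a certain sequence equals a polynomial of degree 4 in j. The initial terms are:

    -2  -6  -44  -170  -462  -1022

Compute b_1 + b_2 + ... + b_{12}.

1st diffs: -4, -38, -126, -292, -560.
2nd diffs: -34, -88, -166, -268.
3rd diffs: -54, -78, -102.
4th diffs: -24, -24 (constant).
So b_j = -j^4 + j^3 + 2j^2 - 2j - 2.
Continuing: …, -1976, -3474, -5690, -8822, …, b_{12} = -18746.
Summing j = 1..12 (12 terms) gives -53506.

-53506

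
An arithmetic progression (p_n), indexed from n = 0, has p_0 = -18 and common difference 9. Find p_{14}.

108

p_n = -18 + (n - 0)·9.
p_{14} = -18 + 14·9 = 108.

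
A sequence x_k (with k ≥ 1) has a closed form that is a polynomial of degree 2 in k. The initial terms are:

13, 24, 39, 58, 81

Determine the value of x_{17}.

669

1st diffs: 11, 15, 19, 23.
2nd diffs: 4, 4, 4 (constant).
Newton forward-difference form: x_k = 13 + 11·C(k-1,1) + 4·C(k-1,2).
At k = 17: k-1 = 16, so x_{17} = 13 + 176 + 480 = 669.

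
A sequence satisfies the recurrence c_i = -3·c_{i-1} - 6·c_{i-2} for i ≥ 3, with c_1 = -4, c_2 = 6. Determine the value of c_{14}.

Step forward from the initial values:
c_3 = 6;  c_4 = -54;  c_5 = 126;  …;  c_{11} = 29646;  c_{12} = -62694;  c_{13} = 10206;  c_{14} = 345546.

345546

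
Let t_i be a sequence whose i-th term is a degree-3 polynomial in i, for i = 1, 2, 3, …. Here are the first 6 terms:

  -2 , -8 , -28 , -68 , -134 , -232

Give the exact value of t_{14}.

1st diffs: -6, -20, -40, -66, -98.
2nd diffs: -14, -20, -26, -32.
3rd diffs: -6, -6, -6 (constant).
Newton forward-difference form: t_i = -2 + (-6)·C(i-1,1) + (-14)·C(i-1,2) + (-6)·C(i-1,3).
At i = 14: i-1 = 13, so t_{14} = -2 - 78 - 1092 - 1716 = -2888.

-2888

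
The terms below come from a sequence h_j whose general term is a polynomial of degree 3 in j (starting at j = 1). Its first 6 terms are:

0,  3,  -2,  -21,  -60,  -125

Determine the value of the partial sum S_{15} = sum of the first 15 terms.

-11515

1st diffs: 3, -5, -19, -39, -65.
2nd diffs: -8, -14, -20, -26.
3rd diffs: -6, -6, -6 (constant).
So h_j = -j^3 + 2j^2 + 4j - 5.
Continuing: …, -222, -357, -536, -765, …, h_{15} = -2870.
Summing j = 1..15 (15 terms) gives -11515.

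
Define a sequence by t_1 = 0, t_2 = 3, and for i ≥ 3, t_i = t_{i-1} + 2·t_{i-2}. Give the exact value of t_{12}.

2049

Step forward from the initial values:
t_3 = 3; t_4 = 9; t_5 = 15; t_6 = 33; t_7 = 63; t_8 = 129; t_9 = 255; t_{10} = 513; t_{11} = 1023; t_{12} = 2049.
(Characteristic roots are 2 and -1.)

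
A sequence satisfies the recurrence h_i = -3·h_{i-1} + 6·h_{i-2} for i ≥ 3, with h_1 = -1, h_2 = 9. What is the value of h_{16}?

7366119993

h_3 = -33  h_4 = 153  h_5 = -657  …  h_{13} = -88128081  h_{14} = 385320969  h_{15} = -1684731393  h_{16} = 7366119993.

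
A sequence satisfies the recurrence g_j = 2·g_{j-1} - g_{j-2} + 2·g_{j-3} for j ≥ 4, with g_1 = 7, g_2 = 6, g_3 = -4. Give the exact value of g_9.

160

Iterate the recurrence:
g_4 = 0;  g_5 = 16;  g_6 = 24;  g_7 = 32;  g_8 = 72;  g_9 = 160.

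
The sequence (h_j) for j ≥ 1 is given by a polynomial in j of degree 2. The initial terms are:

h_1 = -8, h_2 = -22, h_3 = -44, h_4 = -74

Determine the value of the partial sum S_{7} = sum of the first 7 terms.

-630

1st diffs: -14, -22, -30.
2nd diffs: -8, -8 (constant).
Newton forward-difference form: h_j = -8 + (-14)·C(j-1,1) + (-8)·C(j-1,2).
Continuing: -112, -158, -212.
Summing j = 1..7 (7 terms) gives -630.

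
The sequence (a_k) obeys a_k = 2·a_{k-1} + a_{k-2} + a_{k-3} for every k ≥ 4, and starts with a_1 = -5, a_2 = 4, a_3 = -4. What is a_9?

Applying the relation repeatedly:
a_4 = -9; a_5 = -18; a_6 = -49; a_7 = -125; a_8 = -317; a_9 = -808.

-808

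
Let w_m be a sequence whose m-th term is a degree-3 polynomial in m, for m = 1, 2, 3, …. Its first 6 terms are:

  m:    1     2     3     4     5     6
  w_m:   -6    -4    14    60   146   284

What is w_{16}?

7164

1st diffs: 2, 18, 46, 86, 138.
2nd diffs: 16, 28, 40, 52.
3rd diffs: 12, 12, 12 (constant).
Newton forward-difference form: w_m = -6 + 2·C(m-1,1) + 16·C(m-1,2) + 12·C(m-1,3).
At m = 16: m-1 = 15, so w_{16} = -6 + 30 + 1680 + 5460 = 7164.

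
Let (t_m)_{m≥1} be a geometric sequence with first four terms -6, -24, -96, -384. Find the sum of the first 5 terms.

-2046

Common ratio r = 4.
t_m = (-6)·4^(m-1).
S = (-6)·(4^5 - 1)/(4 - 1) = (-6)·(1024 - 1)/(3) = -2046.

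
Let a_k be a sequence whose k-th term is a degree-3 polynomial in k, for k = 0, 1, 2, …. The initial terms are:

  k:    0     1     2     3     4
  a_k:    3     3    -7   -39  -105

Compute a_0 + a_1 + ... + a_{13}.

1st diffs: 0, -10, -32, -66.
2nd diffs: -10, -22, -34.
3rd diffs: -12, -12 (constant).
Newton forward-difference form: a_k = 3 + (-10)·C(k,2) + (-12)·C(k,3).
Continuing: …, -217, -387, -627, -949, …, a_{13} = -4209.
Summing k = 0..13 (14 terms) gives -15610.

-15610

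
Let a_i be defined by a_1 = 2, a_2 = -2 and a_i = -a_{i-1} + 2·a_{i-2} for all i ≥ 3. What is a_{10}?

-682

Iterate the recurrence:
a_3 = 6, a_4 = -10, a_5 = 22, a_6 = -42, a_7 = 86, a_8 = -170, a_9 = 342, a_{10} = -682.
(Characteristic roots are 1 and -2.)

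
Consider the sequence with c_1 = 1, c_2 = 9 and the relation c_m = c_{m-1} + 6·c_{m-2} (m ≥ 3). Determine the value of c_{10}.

Compute successive terms:
c_3 = 15;  c_4 = 69;  c_5 = 159;  c_6 = 573;  c_7 = 1527;  c_8 = 4965;  c_9 = 14127;  c_{10} = 43917.
(Characteristic roots are 3 and -2.)

43917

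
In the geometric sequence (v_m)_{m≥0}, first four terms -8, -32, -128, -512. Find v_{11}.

-33554432

Common ratio r = 4.
v_m = (-8)·4^(m-0).
v_{11} = (-8)·4^11 = -33554432.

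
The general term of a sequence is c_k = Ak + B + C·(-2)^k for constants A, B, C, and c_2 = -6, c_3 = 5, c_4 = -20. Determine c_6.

-70

Plug in k = 2, 3, 4: 2A + B + 4C = -6; 3A + B - 8C = 5; 4A + B + 16C = -20.
Subtracting the first from the second: A - 12C = 11.
Subtracting the second from the third: A + 24C = -25.
Solving: C = -1, A = -1, then B = 0.
Hence c_6 = -1·6 + 0 + (-1)·64 = -70.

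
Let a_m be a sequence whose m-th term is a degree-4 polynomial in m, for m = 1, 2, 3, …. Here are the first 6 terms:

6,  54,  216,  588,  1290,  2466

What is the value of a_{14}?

54138

1st diffs: 48, 162, 372, 702, 1176.
2nd diffs: 114, 210, 330, 474.
3rd diffs: 96, 120, 144.
4th diffs: 24, 24 (constant).
Newton forward-difference form: a_m = 6 + 48·C(m-1,1) + 114·C(m-1,2) + 96·C(m-1,3) + 24·C(m-1,4).
At m = 14: m-1 = 13, so a_{14} = 6 + 624 + 8892 + 27456 + 17160 = 54138.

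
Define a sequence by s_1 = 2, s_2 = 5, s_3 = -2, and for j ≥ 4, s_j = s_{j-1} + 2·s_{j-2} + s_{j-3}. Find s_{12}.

Compute successive terms:
s_4 = 10; s_5 = 11; s_6 = 29; s_7 = 61; s_8 = 130; s_9 = 281; s_{10} = 602; s_{11} = 1294; s_{12} = 2779.

2779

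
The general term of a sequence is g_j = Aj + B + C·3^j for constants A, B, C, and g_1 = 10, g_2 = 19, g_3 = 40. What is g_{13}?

Plug in j = 1, 2, 3: A + B + 3C = 10; 2A + B + 9C = 19; 3A + B + 27C = 40.
Subtracting the first from the second: A + 6C = 9.
Subtracting the second from the third: A + 18C = 21.
Solving: C = 1, A = 3, then B = 4.
Therefore g_{13} = 39 + 4 + 1·1594323 = 1594366.

1594366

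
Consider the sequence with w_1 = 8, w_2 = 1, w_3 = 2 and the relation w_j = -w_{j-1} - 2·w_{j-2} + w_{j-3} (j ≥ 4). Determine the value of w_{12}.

w_4 = 4;  w_5 = -7;  w_6 = 1;  w_7 = 17;  w_8 = -26;  w_9 = -7;  w_{10} = 76;  w_{11} = -88;  w_{12} = -71.

-71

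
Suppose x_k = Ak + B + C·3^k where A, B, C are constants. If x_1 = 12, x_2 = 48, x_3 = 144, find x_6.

Plug in k = 1, 2, 3: A + B + 3C = 12; 2A + B + 9C = 48; 3A + B + 27C = 144.
Subtracting the first from the second: A + 6C = 36.
Subtracting the second from the third: A + 18C = 96.
Solving: C = 5, A = 6, then B = -9.
Therefore x_6 = 36 + (-9) + 5·729 = 3672.

3672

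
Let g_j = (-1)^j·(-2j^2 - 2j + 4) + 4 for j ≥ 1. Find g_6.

(-1)^6 = 1; -2j^2 - 2j + 4 at j=6 is -80; so g_6 = -76.

-76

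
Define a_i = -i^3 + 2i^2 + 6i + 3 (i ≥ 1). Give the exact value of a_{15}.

a_{15} = -1·15^3 + 2·15^2 + 6·15 + 3 = -2832.

-2832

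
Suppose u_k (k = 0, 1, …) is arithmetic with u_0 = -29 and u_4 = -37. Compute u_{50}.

-129

Common difference d = (-37 - (-29)) / (4 - 0) = -2.
u_k = -29 + (k - 0)·(-2).
u_{50} = -29 + 50·(-2) = -129.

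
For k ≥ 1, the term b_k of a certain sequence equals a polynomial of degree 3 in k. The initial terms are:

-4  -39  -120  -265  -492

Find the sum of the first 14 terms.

1st diffs: -35, -81, -145, -227.
2nd diffs: -46, -64, -82.
3rd diffs: -18, -18 (constant).
Newton forward-difference form: b_k = -4 + (-35)·C(k-1,1) + (-46)·C(k-1,2) + (-18)·C(k-1,3).
Continuing: …, -819, -1264, -1845, -2580, …, b_{14} = -9195.
Summing k = 1..14 (14 terms) gives -38003.

-38003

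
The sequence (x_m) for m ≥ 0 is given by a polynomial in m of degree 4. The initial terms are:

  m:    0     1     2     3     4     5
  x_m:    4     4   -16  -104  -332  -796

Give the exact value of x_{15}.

-56696

1st diffs: 0, -20, -88, -228, -464.
2nd diffs: -20, -68, -140, -236.
3rd diffs: -48, -72, -96.
4th diffs: -24, -24 (constant).
Newton forward-difference form: x_m = 4 + (-20)·C(m,2) + (-48)·C(m,3) + (-24)·C(m,4).
At m = 15: m = 15, so x_{15} = 4 - 2100 - 21840 - 32760 = -56696.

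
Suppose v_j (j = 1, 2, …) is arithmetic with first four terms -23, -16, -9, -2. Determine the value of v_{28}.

Common difference d = 7.
v_j = -23 + (j - 1)·7.
v_{28} = -23 + 27·7 = 166.

166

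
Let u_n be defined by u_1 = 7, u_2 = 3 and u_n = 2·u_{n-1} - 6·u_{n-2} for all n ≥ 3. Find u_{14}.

Compute successive terms:
u_3 = -36; u_4 = -90; u_5 = 36; …; u_{11} = 38592; u_{12} = 129888; u_{13} = 28224; u_{14} = -722880.

-722880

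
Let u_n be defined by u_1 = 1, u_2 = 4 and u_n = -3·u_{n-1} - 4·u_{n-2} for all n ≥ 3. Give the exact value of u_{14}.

u_3 = -16  u_4 = 32  u_5 = -32  …  u_{11} = -2848  u_{12} = 8672  u_{13} = -14624  u_{14} = 9184.

9184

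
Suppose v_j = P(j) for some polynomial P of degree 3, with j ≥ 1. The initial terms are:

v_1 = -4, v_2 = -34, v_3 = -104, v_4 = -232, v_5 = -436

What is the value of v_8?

1st diffs: -30, -70, -128, -204.
2nd diffs: -40, -58, -76.
3rd diffs: -18, -18 (constant).
Newton forward-difference form: v_j = -4 + (-30)·C(j-1,1) + (-40)·C(j-1,2) + (-18)·C(j-1,3).
At j = 8: j-1 = 7, so v_8 = -4 - 210 - 840 - 630 = -1684.

-1684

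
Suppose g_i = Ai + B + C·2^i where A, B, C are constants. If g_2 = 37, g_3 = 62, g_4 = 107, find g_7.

682

Plug in i = 2, 3, 4: 2A + B + 4C = 37; 3A + B + 8C = 62; 4A + B + 16C = 107.
Subtracting the first from the second: A + 4C = 25.
Subtracting the second from the third: A + 8C = 45.
Solving: C = 5, A = 5, then B = 7.
Therefore g_7 = 35 + 7 + 5·128 = 682.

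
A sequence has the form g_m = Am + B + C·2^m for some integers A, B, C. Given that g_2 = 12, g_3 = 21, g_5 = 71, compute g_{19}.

The three given values yield: 2A + B + 4C = 12; 3A + B + 8C = 21; 5A + B + 32C = 71.
Subtracting the first from the second: A + 4C = 9.
Subtracting the second from the third: 2A + 24C = 50.
Solving: C = 2, A = 1, then B = 2.
Therefore g_{19} = 19 + 2 + 2·524288 = 1048597.

1048597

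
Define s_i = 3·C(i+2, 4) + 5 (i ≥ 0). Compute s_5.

C(7, 4) = 35, so s_5 = 110.

110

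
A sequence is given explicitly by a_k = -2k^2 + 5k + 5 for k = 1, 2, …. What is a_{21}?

a_{21} = -2·21^2 + 5·21 + 5 = -772.

-772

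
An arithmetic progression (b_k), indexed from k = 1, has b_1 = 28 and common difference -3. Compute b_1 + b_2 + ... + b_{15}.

b_k = 28 + (k - 1)·(-3).
b_{15} = -14; S = 15·(28 + (-14))/2 = 105.

105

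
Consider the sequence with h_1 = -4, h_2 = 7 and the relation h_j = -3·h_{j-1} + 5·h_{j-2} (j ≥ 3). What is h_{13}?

-64471684

h_3 = -41, h_4 = 158, h_5 = -679, …, h_{10} = 874822, h_{11} = -3667811, h_{12} = 15377543, h_{13} = -64471684.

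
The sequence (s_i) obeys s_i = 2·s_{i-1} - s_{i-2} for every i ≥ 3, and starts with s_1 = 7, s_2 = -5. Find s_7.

Iterate the recurrence:
s_3 = -17;  s_4 = -29;  s_5 = -41;  s_6 = -53;  s_7 = -65.
(Characteristic roots are 1 and 1.)

-65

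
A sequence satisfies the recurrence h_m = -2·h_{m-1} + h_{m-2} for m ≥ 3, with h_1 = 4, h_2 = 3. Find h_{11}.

Step forward from the initial values:
h_3 = -2, h_4 = 7, h_5 = -16, h_6 = 39, h_7 = -94, h_8 = 227, h_9 = -548, h_{10} = 1323, h_{11} = -3194.

-3194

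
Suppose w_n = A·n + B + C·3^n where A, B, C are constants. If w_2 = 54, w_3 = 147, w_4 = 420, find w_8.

32832

Write the equations: 2A + B + 9C = 54; 3A + B + 27C = 147; 4A + B + 81C = 420.
Subtracting the first from the second: A + 18C = 93.
Subtracting the second from the third: A + 54C = 273.
Solving: C = 5, A = 3, then B = 3.
Hence w_8 = 3·8 + 3 + 5·6561 = 32832.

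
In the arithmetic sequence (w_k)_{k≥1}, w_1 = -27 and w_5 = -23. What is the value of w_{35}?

Common difference d = (-23 - (-27)) / (5 - 1) = 1.
w_k = -27 + (k - 1)·1.
w_{35} = -27 + 34·1 = 7.

7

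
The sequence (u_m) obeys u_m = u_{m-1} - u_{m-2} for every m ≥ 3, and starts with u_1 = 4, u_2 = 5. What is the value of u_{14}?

5

u_3 = 1, u_4 = -4, u_5 = -5, …, u_{11} = -5, u_{12} = -1, u_{13} = 4, u_{14} = 5.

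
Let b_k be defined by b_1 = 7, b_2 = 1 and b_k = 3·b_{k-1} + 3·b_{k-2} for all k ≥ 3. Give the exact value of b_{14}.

47712321

Applying the relation repeatedly:
b_3 = 24;  b_4 = 75;  b_5 = 297;  …;  b_{11} = 875529;  b_{12} = 3319380;  b_{13} = 12584727;  b_{14} = 47712321.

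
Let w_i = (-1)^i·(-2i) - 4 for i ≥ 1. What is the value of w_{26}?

(-1)^26 = 1; -2i at i=26 is -52; so w_{26} = -56.

-56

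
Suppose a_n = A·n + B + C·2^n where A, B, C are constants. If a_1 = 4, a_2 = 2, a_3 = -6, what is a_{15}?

-98238

Write the equations: A + B + 2C = 4; 2A + B + 4C = 2; 3A + B + 8C = -6.
Subtracting the first from the second: A + 2C = -2.
Subtracting the second from the third: A + 4C = -8.
Solving: C = -3, A = 4, then B = 6.
Hence a_{15} = 4·15 + 6 + (-3)·32768 = -98238.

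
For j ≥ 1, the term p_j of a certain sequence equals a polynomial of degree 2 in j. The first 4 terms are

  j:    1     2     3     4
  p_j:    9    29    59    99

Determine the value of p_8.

359

1st diffs: 20, 30, 40.
2nd diffs: 10, 10 (constant).
So p_j = 5j^2 + 5j - 1.
Evaluating at j = 8 gives p_8 = 359.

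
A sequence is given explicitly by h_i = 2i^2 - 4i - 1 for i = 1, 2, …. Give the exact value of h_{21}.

797

h_{21} = 2·21^2 - 4·21 - 1 = 797.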